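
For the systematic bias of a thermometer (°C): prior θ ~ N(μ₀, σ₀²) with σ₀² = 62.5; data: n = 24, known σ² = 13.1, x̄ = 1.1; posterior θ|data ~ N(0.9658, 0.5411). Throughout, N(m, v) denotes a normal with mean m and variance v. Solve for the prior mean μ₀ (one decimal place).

With known observation variance, the Normal–Normal posterior has precision τ_n = τ₀ + n/σ² and mean μ_n = (τ₀μ₀ + (n/σ²)x̄)/τ_n.
Here τ₀ = 1/62.5 = 0.016000 and τ_data = 24/13.1 = 1.832061, so τ_n = 1.848061.
Rearranging for μ₀: μ₀ = (μ_n·τ_n − τ_data·x̄)/τ₀ = (0.9658·1.848061 − 1.832061·1.1) / 0.016000 = -0.230410/0.016000 ≈ -14.4.

μ₀ = -14.4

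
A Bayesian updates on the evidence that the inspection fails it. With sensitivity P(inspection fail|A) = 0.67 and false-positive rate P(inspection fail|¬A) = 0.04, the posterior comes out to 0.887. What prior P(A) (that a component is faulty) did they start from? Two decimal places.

Bayes' rule in odds form gives O(A|E) = O(A)·[P(E|A)/P(E|¬A)], hence O(A) = O(A|E)/LR.
Posterior odds = 0.887/(1−0.887) = 7.8496. LR = 0.67/0.04 = 16.7500.
Prior odds = 7.8496/16.7500 = 0.4686, so P(A) = 0.4686/(1+0.4686) ≈ 0.32.

P(A) = 0.32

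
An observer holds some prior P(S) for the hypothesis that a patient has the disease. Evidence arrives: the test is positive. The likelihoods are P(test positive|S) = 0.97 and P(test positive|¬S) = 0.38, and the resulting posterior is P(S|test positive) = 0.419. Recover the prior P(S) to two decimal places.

Bayes' rule in odds form gives O(S|E) = O(S)·[P(E|S)/P(E|¬S)], hence O(S) = O(S|E)/LR.
Posterior odds = 0.419/(1−0.419) = 0.7212. LR = 0.97/0.38 = 2.5526.
Prior odds = 0.7212/2.5526 = 0.2825, so P(S) = 0.2825/(1+0.2825) ≈ 0.22.

P(S) = 0.22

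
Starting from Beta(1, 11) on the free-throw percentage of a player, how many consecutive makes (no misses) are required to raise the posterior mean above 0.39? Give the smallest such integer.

After k makes and 0 misses the posterior is Beta(1+k, 11), with mean (1+k)/(1+11+k).
Set (1+k)/(12+k) > 0.39 and solve: k > (0.39·12 − 1)/(1 − 0.39) = 6.033.
The smallest integer exceeding 6.033 is 7.

k = 7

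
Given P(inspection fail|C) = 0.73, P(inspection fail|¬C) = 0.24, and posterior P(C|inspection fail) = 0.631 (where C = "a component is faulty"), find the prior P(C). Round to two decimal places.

Bayes' rule in odds form gives O(C|E) = O(C)·[P(E|C)/P(E|¬C)], hence O(C) = O(C|E)/LR.
Posterior odds = 0.631/(1−0.631) = 1.7100. LR = 0.73/0.24 = 3.0417.
Prior odds = 1.7100/3.0417 = 0.5622, so P(C) = 0.5622/(1+0.5622) ≈ 0.36.

P(C) = 0.36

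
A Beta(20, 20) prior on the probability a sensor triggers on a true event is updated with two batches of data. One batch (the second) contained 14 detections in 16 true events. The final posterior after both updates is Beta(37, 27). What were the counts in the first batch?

Because Beta–binomial updating is additive in the counts, the combined data contributed (α_post−α_prior, β_post−β_prior) successes and failures.
Total across both batches: 37−20=17 detections, 27−20=7 misses.
Subtract the second batch: 17−14=3 detections and 7−2=5 misses.

3 detections and 5 misses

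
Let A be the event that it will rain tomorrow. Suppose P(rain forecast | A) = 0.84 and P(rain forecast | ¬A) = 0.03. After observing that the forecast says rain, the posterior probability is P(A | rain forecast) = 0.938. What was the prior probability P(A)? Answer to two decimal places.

P(A) = 0.35

In odds form, posterior odds = prior odds × likelihood ratio, so prior odds = posterior odds ÷ LR.
Posterior odds = 0.938/(1−0.938) = 15.1290. LR = 0.84/0.03 = 28.0000.
Prior odds = 15.1290/28.0000 = 0.5403, so P(A) = 0.5403/(1+0.5403) ≈ 0.35.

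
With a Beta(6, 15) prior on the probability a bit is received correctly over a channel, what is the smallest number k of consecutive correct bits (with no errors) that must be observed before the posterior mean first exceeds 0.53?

After k correct bits and 0 errors the posterior is Beta(6+k, 15), with mean (6+k)/(6+15+k).
Set (6+k)/(21+k) > 0.53 and solve: k > (0.53·21 − 6)/(1 − 0.53) = 10.915.
The smallest integer exceeding 10.915 is 11, and checking k=11: (17)/(32) = 0.5312 > 0.53.

k = 11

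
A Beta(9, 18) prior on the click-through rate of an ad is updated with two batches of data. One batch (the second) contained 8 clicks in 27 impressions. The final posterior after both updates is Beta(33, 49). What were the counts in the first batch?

16 clicks and 12 non-clicks

Because Beta–binomial updating is additive in the counts, the combined data contributed (α_post−α_prior, β_post−β_prior) successes and failures.
Total across both batches: 33−9=24 clicks, 49−18=31 non-clicks.
Subtract the second batch: 24−8=16 clicks and 31−19=12 non-clicks.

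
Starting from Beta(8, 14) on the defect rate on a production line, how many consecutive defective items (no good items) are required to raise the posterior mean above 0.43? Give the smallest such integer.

After k defective items and 0 good items the posterior is Beta(8+k, 14), with mean (8+k)/(8+14+k).
Set (8+k)/(22+k) > 0.43 and solve: k > (0.43·22 − 8)/(1 − 0.43) = 2.561.
The smallest integer exceeding 2.561 is 3.

k = 3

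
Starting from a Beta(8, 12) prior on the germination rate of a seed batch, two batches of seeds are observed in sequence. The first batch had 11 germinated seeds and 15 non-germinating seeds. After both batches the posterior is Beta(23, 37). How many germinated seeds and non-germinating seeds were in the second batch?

Because Beta–binomial updating is additive in the counts, the combined data contributed (α_post−α_prior, β_post−β_prior) successes and failures.
Total across both batches: 23−8=15 germinated seeds, 37−12=25 non-germinating seeds.
Subtract the first batch: 15−11=4 germinated seeds and 25−15=10 non-germinating seeds.

4 germinated seeds and 10 non-germinating seeds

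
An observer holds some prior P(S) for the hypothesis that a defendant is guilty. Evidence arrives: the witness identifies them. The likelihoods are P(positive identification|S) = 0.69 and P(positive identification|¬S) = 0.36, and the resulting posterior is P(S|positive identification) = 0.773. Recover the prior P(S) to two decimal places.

In odds form, posterior odds = prior odds × likelihood ratio, so prior odds = posterior odds ÷ LR.
Posterior odds = 0.773/(1−0.773) = 3.4053. LR = 0.69/0.36 = 1.9167.
Prior odds = 3.4053/1.9167 = 1.7766, so P(S) = 1.7766/(1+1.7766) ≈ 0.64.

P(S) = 0.64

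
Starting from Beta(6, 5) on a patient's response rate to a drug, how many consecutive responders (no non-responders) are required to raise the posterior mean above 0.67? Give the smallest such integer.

k = 5

After k responders and 0 non-responders the posterior is Beta(6+k, 5), with mean (6+k)/(6+5+k).
Set (6+k)/(11+k) > 0.67 and solve: k > (0.67·11 − 6)/(1 − 0.67) = 4.152.
The smallest integer exceeding 4.152 is 5, and checking k=5: (11)/(16) = 0.6875 > 0.67.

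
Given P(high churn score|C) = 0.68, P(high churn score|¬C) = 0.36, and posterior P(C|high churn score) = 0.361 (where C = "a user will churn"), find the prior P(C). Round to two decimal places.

P(C) = 0.23

Bayes' rule in odds form gives O(C|E) = O(C)·[P(E|C)/P(E|¬C)], hence O(C) = O(C|E)/LR.
Posterior odds = 0.361/(1−0.361) = 0.5649. LR = 0.68/0.36 = 1.8889.
Prior odds = 0.5649/1.8889 = 0.2991, so P(C) = 0.2991/(1+0.2991) ≈ 0.23.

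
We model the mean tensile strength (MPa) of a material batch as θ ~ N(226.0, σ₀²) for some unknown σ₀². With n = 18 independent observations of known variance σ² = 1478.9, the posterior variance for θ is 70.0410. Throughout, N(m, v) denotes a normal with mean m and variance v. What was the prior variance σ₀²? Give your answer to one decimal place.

Posterior precision equals prior precision plus data precision: 1/σ_n² = 1/σ₀² + n/σ².
So 1/σ₀² = 1/70.0410 − 18/1478.9 = 0.014277 − 0.012171 = 0.002106.
Hence σ₀² = 1/0.002106 ≈ 474.8.

σ₀² = 474.8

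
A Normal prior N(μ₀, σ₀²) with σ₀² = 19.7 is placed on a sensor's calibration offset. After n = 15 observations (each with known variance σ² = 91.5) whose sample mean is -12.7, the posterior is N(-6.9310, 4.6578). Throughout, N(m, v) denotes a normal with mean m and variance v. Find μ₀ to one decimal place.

The posterior mean is a precision-weighted average: μ_n = (τ₀μ₀ + τ_data·x̄)/(τ₀+τ_data), with τ₀=1/σ₀² and τ_data=n/σ².
Here τ₀ = 1/19.7 = 0.050761 and τ_data = 15/91.5 = 0.163934, so τ_n = 0.214695.
Rearranging for μ₀: μ₀ = (μ_n·τ_n − τ_data·x̄)/τ₀ = (-6.9310·0.214695 − 0.163934·-12.7) / 0.050761 = 0.593911/0.050761 ≈ 11.7.

μ₀ = 11.7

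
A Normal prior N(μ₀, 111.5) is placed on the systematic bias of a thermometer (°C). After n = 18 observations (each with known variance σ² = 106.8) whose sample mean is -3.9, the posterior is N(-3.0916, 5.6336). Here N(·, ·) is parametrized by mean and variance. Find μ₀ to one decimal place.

The posterior mean is a precision-weighted average: μ_n = (τ₀μ₀ + τ_data·x̄)/(τ₀+τ_data), with τ₀=1/σ₀² and τ_data=n/σ².
Here τ₀ = 1/111.5 = 0.008969 and τ_data = 18/106.8 = 0.168539, so τ_n = 0.177508.
Rearranging for μ₀: μ₀ = (μ_n·τ_n − τ_data·x̄)/τ₀ = (-3.0916·0.177508 − 0.168539·-3.9) / 0.008969 = 0.108518/0.008969 ≈ 12.1.

μ₀ = 12.1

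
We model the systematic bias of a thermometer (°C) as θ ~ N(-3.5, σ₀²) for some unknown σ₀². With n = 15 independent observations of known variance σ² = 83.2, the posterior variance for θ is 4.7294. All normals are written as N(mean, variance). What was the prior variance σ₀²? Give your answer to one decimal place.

σ₀² = 32.1

For the Normal–Normal model with known σ², precisions add: τ_n = τ₀ + n/σ².
So 1/σ₀² = 1/4.7294 − 15/83.2 = 0.211443 − 0.180288 = 0.031155.
Hence σ₀² = 1/0.031155 ≈ 32.1.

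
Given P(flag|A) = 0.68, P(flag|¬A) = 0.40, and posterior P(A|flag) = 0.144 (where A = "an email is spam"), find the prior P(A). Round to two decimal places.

P(A) = 0.09

Bayes' rule in odds form gives O(A|E) = O(A)·[P(E|A)/P(E|¬A)], hence O(A) = O(A|E)/LR.
Posterior odds = 0.144/(1−0.144) = 0.1682. LR = 0.68/0.40 = 1.7000.
Prior odds = 0.1682/1.7000 = 0.0989, so P(A) = 0.0989/(1+0.0989) ≈ 0.09.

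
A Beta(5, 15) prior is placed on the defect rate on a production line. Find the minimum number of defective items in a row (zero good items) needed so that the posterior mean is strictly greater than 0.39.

k = 5

After k defective items and 0 good items the posterior is Beta(5+k, 15), with mean (5+k)/(5+15+k).
Set (5+k)/(20+k) > 0.39 and solve: k > (0.39·20 − 5)/(1 − 0.39) = 4.590.
The smallest integer exceeding 4.590 is 5, and checking k=5: (10)/(25) = 0.4000 > 0.39.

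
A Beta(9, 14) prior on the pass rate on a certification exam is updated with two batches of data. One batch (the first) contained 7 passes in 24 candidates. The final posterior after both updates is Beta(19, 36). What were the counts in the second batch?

3 passes and 5 failures

Sequential conjugate updates are equivalent to a single update on the pooled data, so total successes = posterior α − prior α and total failures = posterior β − prior β.
Total across both batches: 19−9=10 passes, 36−14=22 failures.
Subtract the first batch: 10−7=3 passes and 22−17=5 failures.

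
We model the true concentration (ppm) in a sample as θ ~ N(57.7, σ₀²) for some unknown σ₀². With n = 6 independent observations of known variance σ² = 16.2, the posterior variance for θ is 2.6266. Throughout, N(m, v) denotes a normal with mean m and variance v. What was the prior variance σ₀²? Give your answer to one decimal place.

Posterior precision equals prior precision plus data precision: 1/σ_n² = 1/σ₀² + n/σ².
So 1/σ₀² = 1/2.6266 − 6/16.2 = 0.380720 − 0.370370 = 0.010350.
Hence σ₀² = 1/0.010350 ≈ 96.6.

σ₀² = 96.6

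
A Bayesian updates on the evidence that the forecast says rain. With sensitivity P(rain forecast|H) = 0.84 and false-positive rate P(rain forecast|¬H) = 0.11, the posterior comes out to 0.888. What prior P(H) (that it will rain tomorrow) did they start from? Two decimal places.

P(H) = 0.51

In odds form, posterior odds = prior odds × likelihood ratio, so prior odds = posterior odds ÷ LR.
Posterior odds = 0.888/(1−0.888) = 7.9286. LR = 0.84/0.11 = 7.6364.
Prior odds = 7.9286/7.6364 = 1.0383, so P(H) = 1.0383/(1+1.0383) ≈ 0.51.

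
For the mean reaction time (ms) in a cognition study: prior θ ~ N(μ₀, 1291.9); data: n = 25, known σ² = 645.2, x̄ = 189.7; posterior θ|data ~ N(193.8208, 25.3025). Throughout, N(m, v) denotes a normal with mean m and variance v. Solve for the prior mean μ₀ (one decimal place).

The posterior mean is a precision-weighted average: μ_n = (τ₀μ₀ + τ_data·x̄)/(τ₀+τ_data), with τ₀=1/σ₀² and τ_data=n/σ².
Here τ₀ = 1/1291.9 = 0.000774 and τ_data = 25/645.2 = 0.038748, so τ_n = 0.039522.
Rearranging for μ₀: μ₀ = (μ_n·τ_n − τ_data·x̄)/τ₀ = (193.8208·0.039522 − 0.038748·189.7) / 0.000774 = 0.309690/0.000774 ≈ 400.1.

μ₀ = 400.1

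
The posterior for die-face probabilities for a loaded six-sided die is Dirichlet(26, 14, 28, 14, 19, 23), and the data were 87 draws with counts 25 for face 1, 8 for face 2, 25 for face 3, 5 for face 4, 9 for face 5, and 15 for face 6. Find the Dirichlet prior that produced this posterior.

Dirichlet(1, 6, 3, 9, 10, 8)

For a Dirichlet(α) prior with multinomial counts c, the posterior is Dirichlet(α + c) componentwise.
Subtract each count from the matching posterior parameter: 26−25=1, 14−8=6, 28−25=3, 14−5=9, 19−9=10, 23−15=8.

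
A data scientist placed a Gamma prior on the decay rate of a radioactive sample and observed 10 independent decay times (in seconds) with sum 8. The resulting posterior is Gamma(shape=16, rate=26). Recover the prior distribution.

Gamma–exponential conjugacy: posterior shape = α + n, posterior rate = β + Σtᵢ.
So α = 16 − 10 = 6 and β = 26 − 8 = 18.

Gamma(shape=6, rate=18)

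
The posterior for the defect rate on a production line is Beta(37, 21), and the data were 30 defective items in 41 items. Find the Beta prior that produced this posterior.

Beta(7, 10)

Beta is conjugate to the binomial likelihood: posterior = Beta(α+s, β+f).
So α = 37 − 30 = 7 and β = 21 − 11 = 10.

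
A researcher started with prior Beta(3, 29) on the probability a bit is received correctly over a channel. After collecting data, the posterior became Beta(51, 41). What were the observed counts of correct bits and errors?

48 correct bits and 12 errors

A Beta(α, β) prior with s successes and f failures in binomial data gives a Beta(α+s, β+f) posterior.
Match parameters: s=51−3=48, f=41−29=12.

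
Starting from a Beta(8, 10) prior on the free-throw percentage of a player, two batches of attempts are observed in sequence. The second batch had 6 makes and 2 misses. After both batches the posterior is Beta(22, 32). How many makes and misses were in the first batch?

Sequential conjugate updates are equivalent to a single update on the pooled data, so total successes = posterior α − prior α and total failures = posterior β − prior β.
Total across both batches: 22−8=14 makes, 32−10=22 misses.
Subtract the second batch: 14−6=8 makes and 22−2=20 misses.

8 makes and 20 misses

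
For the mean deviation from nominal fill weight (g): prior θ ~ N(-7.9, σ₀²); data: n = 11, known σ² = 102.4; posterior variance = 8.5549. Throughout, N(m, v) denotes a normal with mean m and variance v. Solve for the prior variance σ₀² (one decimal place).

Posterior precision equals prior precision plus data precision: 1/σ_n² = 1/σ₀² + n/σ².
So 1/σ₀² = 1/8.5549 − 11/102.4 = 0.116892 − 0.107422 = 0.009470.
Hence σ₀² = 1/0.009470 ≈ 105.6.

σ₀² = 105.6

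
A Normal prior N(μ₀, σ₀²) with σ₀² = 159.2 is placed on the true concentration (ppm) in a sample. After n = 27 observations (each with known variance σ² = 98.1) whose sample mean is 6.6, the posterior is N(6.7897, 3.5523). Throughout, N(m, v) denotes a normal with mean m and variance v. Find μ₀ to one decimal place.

μ₀ = 15.1

With known observation variance, the Normal–Normal posterior has precision τ_n = τ₀ + n/σ² and mean μ_n = (τ₀μ₀ + (n/σ²)x̄)/τ_n.
Here τ₀ = 1/159.2 = 0.006281 and τ_data = 27/98.1 = 0.275229, so τ_n = 0.281510.
Rearranging for μ₀: μ₀ = (μ_n·τ_n − τ_data·x̄)/τ₀ = (6.7897·0.281510 − 0.275229·6.6) / 0.006281 = 0.094857/0.006281 ≈ 15.1.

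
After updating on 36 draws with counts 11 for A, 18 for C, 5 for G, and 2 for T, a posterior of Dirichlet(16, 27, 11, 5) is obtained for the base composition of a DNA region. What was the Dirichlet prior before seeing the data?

Dirichlet(5, 9, 6, 3)

For a Dirichlet(α) prior with multinomial counts c, the posterior is Dirichlet(α + c) componentwise.
Subtract each count from the matching posterior parameter: 16−11=5, 27−18=9, 11−5=6, 5−2=3.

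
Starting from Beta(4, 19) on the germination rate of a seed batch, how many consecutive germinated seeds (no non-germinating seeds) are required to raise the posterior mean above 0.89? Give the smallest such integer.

k = 150

After k germinated seeds and 0 non-germinating seeds the posterior is Beta(4+k, 19), with mean (4+k)/(4+19+k).
Set (4+k)/(23+k) > 0.89 and solve: k > (0.89·23 − 4)/(1 − 0.89) = 149.727.
The smallest integer exceeding 149.727 is 150.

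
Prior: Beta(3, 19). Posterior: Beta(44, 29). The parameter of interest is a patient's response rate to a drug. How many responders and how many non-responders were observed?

41 responders and 10 non-responders

A Beta(α, β) prior with s successes and f failures in binomial data gives a Beta(α+s, β+f) posterior.
So s = 44 − 3 = 41 and f = 29 − 19 = 10.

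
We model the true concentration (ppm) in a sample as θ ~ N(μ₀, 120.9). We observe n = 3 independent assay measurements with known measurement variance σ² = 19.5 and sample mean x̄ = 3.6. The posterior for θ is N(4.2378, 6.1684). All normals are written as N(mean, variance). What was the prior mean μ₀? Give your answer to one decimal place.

The posterior mean is a precision-weighted average: μ_n = (τ₀μ₀ + τ_data·x̄)/(τ₀+τ_data), with τ₀=1/σ₀² and τ_data=n/σ².
Here τ₀ = 1/120.9 = 0.008271 and τ_data = 3/19.5 = 0.153846, so τ_n = 0.162117.
Rearranging for μ₀: μ₀ = (μ_n·τ_n − τ_data·x̄)/τ₀ = (4.2378·0.162117 − 0.153846·3.6) / 0.008271 = 0.133174/0.008271 ≈ 16.1.

μ₀ = 16.1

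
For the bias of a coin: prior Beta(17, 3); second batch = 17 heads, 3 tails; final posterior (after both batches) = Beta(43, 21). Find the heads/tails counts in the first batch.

Sequential conjugate updates are equivalent to a single update on the pooled data, so total successes = posterior α − prior α and total failures = posterior β − prior β.
Total across both batches: 43−17=26 heads, 21−3=18 tails.
Subtract the second batch: 26−17=9 heads and 18−3=15 tails.

9 heads and 15 tails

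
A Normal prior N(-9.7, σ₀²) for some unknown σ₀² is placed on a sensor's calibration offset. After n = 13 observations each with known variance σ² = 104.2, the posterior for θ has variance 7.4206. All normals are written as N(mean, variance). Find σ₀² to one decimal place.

Posterior precision equals prior precision plus data precision: 1/σ_n² = 1/σ₀² + n/σ².
So 1/σ₀² = 1/7.4206 − 13/104.2 = 0.134760 − 0.124760 = 0.010000.
Hence σ₀² = 1/0.010000 ≈ 100.0.

σ₀² = 100.0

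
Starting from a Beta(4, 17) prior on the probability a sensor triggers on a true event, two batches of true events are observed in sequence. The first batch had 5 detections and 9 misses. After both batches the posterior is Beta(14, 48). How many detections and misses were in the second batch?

Sequential conjugate updates are equivalent to a single update on the pooled data, so total successes = posterior α − prior α and total failures = posterior β − prior β.
Total across both batches: 14−4=10 detections, 48−17=31 misses.
Subtract the first batch: 10−5=5 detections and 31−9=22 misses.

5 detections and 22 misses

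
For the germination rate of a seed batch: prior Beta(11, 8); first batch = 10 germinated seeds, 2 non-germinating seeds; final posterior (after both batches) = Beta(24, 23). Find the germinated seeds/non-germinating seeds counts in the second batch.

3 germinated seeds and 13 non-germinating seeds

Because Beta–binomial updating is additive in the counts, the combined data contributed (α_post−α_prior, β_post−β_prior) successes and failures.
Total across both batches: 24−11=13 germinated seeds, 23−8=15 non-germinating seeds.
Subtract the first batch: 13−10=3 germinated seeds and 15−2=13 non-germinating seeds.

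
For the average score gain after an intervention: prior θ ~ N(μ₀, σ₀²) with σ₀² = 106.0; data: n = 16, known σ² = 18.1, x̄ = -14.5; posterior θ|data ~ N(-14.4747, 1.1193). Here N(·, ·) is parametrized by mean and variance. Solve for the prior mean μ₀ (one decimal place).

μ₀ = -12.1

With known observation variance, the Normal–Normal posterior has precision τ_n = τ₀ + n/σ² and mean μ_n = (τ₀μ₀ + (n/σ²)x̄)/τ_n.
Here τ₀ = 1/106.0 = 0.009434 and τ_data = 16/18.1 = 0.883978, so τ_n = 0.893412.
Rearranging for μ₀: μ₀ = (μ_n·τ_n − τ_data·x̄)/τ₀ = (-14.4747·0.893412 − 0.883978·-14.5) / 0.009434 = -0.114190/0.009434 ≈ -12.1.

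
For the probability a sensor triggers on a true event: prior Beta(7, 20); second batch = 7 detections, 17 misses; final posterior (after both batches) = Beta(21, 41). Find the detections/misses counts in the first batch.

7 detections and 4 misses

Because Beta–binomial updating is additive in the counts, the combined data contributed (α_post−α_prior, β_post−β_prior) successes and failures.
Total across both batches: 21−7=14 detections, 41−20=21 misses.
Subtract the second batch: 14−7=7 detections and 21−17=4 misses.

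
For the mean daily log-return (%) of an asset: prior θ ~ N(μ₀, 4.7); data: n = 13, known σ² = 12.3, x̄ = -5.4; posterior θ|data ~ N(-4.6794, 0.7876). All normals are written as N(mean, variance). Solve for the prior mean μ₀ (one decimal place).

The posterior mean is a precision-weighted average: μ_n = (τ₀μ₀ + τ_data·x̄)/(τ₀+τ_data), with τ₀=1/σ₀² and τ_data=n/σ².
Here τ₀ = 1/4.7 = 0.212766 and τ_data = 13/12.3 = 1.056911, so τ_n = 1.269677.
Rearranging for μ₀: μ₀ = (μ_n·τ_n − τ_data·x̄)/τ₀ = (-4.6794·1.269677 − 1.056911·-5.4) / 0.212766 = -0.234007/0.212766 ≈ -1.1.

μ₀ = -1.1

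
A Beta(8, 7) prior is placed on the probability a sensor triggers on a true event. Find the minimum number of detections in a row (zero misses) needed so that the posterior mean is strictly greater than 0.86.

After k detections and 0 misses the posterior is Beta(8+k, 7), with mean (8+k)/(8+7+k).
Set (8+k)/(15+k) > 0.86 and solve: k > (0.86·15 − 8)/(1 − 0.86) = 35.000.
The smallest integer exceeding 35.000 is 36.

k = 36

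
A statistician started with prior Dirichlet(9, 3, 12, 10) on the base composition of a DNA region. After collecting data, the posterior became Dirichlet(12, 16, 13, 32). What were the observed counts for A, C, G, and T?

counts (3, 13, 1, 22)

For a Dirichlet(α) prior with multinomial counts c, the posterior is Dirichlet(α + c) componentwise.
Counts are posterior − prior componentwise: 12−9=3, 16−3=13, 13−12=1, 32−10=22.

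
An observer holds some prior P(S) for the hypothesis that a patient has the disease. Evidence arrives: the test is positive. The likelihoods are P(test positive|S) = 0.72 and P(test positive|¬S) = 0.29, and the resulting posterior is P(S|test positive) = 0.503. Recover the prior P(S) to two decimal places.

Bayes' rule in odds form gives O(S|E) = O(S)·[P(E|S)/P(E|¬S)], hence O(S) = O(S|E)/LR.
Posterior odds = 0.503/(1−0.503) = 1.0121. LR = 0.72/0.29 = 2.4828.
Prior odds = 1.0121/2.4828 = 0.4076, so P(S) = 0.4076/(1+0.4076) ≈ 0.29.

P(S) = 0.29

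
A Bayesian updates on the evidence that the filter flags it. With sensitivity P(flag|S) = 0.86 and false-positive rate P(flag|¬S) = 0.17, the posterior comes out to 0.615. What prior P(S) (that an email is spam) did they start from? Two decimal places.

Bayes' rule in odds form gives O(S|E) = O(S)·[P(E|S)/P(E|¬S)], hence O(S) = O(S|E)/LR.
Posterior odds = 0.615/(1−0.615) = 1.5974. LR = 0.86/0.17 = 5.0588.
Prior odds = 1.5974/5.0588 = 0.3158, so P(S) = 0.3158/(1+0.3158) ≈ 0.24.

P(S) = 0.24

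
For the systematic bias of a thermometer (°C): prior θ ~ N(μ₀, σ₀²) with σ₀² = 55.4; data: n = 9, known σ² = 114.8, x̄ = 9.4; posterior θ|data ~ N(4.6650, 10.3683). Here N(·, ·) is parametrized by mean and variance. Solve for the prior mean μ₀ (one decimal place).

μ₀ = -15.9

The posterior mean is a precision-weighted average: μ_n = (τ₀μ₀ + τ_data·x̄)/(τ₀+τ_data), with τ₀=1/σ₀² and τ_data=n/σ².
Here τ₀ = 1/55.4 = 0.018051 and τ_data = 9/114.8 = 0.078397, so τ_n = 0.096448.
Rearranging for μ₀: μ₀ = (μ_n·τ_n − τ_data·x̄)/τ₀ = (4.6650·0.096448 − 0.078397·9.4) / 0.018051 = -0.287002/0.018051 ≈ -15.9.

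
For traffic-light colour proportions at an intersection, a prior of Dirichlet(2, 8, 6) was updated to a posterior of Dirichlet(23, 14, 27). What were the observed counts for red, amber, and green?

For a Dirichlet(α) prior with multinomial counts c, the posterior is Dirichlet(α + c) componentwise.
Counts are posterior − prior componentwise: 23−2=21, 14−8=6, 27−6=21.

counts (21, 6, 21)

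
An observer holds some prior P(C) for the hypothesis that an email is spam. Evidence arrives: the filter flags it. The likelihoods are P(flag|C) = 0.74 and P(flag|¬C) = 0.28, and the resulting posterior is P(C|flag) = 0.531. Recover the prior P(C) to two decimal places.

P(C) = 0.30

Bayes' rule in odds form gives O(C|E) = O(C)·[P(E|C)/P(E|¬C)], hence O(C) = O(C|E)/LR.
Posterior odds = 0.531/(1−0.531) = 1.1322. LR = 0.74/0.28 = 2.6429.
Prior odds = 1.1322/2.6429 = 0.4284, so P(C) = 0.4284/(1+0.4284) ≈ 0.30.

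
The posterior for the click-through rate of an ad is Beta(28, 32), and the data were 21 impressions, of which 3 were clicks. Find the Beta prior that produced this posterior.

Beta(25, 14)

A Beta(a, b) prior with s successes and f failures in binomial data gives a Beta(a+s, b+f) posterior.
So a = 28 − 3 = 25 and b = 32 − 18 = 14.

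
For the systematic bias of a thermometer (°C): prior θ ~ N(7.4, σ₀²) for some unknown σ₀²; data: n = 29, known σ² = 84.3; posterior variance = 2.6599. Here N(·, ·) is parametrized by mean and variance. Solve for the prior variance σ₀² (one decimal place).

Posterior precision equals prior precision plus data precision: 1/σ_n² = 1/σ₀² + n/σ².
So 1/σ₀² = 1/2.6599 − 29/84.3 = 0.375954 − 0.344009 = 0.031945.
Hence σ₀² = 1/0.031945 ≈ 31.3.

σ₀² = 31.3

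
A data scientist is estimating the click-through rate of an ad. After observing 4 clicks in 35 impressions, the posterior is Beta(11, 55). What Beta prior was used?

Beta(7, 24)

A Beta(a, b) prior with s successes and f failures in binomial data gives a Beta(a+s, b+f) posterior.
So a = 11 − 4 = 7 and b = 55 − 31 = 24.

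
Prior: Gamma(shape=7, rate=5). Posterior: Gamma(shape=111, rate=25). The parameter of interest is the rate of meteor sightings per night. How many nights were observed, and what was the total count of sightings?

n = 20 nights with total 104 sightings

A Gamma(α, β) prior (rate parametrization) on a Poisson rate with n observations summing to S gives posterior Gamma(α+S, β+n).
Matching: Σxᵢ = 111 − 7 = 104 and n = 25 − 5 = 20.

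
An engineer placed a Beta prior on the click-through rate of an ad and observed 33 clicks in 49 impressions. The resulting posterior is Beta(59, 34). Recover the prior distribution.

Beta is conjugate to the binomial likelihood: posterior = Beta(a+s, b+f).
Subtract the data counts: 59−33=26, 34−16=18.

Beta(26, 18)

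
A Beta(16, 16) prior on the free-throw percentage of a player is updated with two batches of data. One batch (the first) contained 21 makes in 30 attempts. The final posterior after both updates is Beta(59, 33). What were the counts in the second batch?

22 makes and 8 misses

Because Beta–binomial updating is additive in the counts, the combined data contributed (α_post−α_prior, β_post−β_prior) successes and failures.
Total across both batches: 59−16=43 makes, 33−16=17 misses.
Subtract the first batch: 43−21=22 makes and 17−9=8 misses.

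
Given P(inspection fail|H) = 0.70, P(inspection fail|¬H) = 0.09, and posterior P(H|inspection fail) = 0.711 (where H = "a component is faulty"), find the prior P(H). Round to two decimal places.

In odds form, posterior odds = prior odds × likelihood ratio, so prior odds = posterior odds ÷ LR.
Posterior odds = 0.711/(1−0.711) = 2.4602. LR = 0.70/0.09 = 7.7778.
Prior odds = 2.4602/7.7778 = 0.3163, so P(H) = 0.3163/(1+0.3163) ≈ 0.24.

P(H) = 0.24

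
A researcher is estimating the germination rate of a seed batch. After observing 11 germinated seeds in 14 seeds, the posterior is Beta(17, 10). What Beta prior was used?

Beta is conjugate to the binomial likelihood: posterior = Beta(α+s, β+f).
Subtract the data counts: 17−11=6, 10−3=7.

Beta(6, 7)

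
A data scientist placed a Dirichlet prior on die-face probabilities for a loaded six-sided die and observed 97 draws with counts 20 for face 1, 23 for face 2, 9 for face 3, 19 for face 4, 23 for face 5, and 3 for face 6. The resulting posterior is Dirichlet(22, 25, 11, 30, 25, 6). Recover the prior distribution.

Dirichlet(2, 2, 2, 11, 2, 3)

For a Dirichlet(α) prior with multinomial counts c, the posterior is Dirichlet(α + c) componentwise.
Subtract each count from the matching posterior parameter: 22−20=2, 25−23=2, 11−9=2, 30−19=11, 25−23=2, 6−3=3.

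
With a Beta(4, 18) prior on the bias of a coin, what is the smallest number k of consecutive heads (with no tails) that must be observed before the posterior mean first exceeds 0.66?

After k heads and 0 tails the posterior is Beta(4+k, 18), with mean (4+k)/(4+18+k).
Set (4+k)/(22+k) > 0.66 and solve: k > (0.66·22 − 4)/(1 − 0.66) = 30.941.
The smallest integer exceeding 30.941 is 31, and checking k=31: (35)/(53) = 0.6604 > 0.66.

k = 31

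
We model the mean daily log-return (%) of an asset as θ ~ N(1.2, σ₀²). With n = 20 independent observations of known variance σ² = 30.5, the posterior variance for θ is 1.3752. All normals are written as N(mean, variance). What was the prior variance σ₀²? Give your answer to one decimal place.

σ₀² = 14.0

For the Normal–Normal model with known σ², precisions add: τ_n = τ₀ + n/σ².
So 1/σ₀² = 1/1.3752 − 20/30.5 = 0.727167 − 0.655738 = 0.071429.
Hence σ₀² = 1/0.071429 ≈ 14.0.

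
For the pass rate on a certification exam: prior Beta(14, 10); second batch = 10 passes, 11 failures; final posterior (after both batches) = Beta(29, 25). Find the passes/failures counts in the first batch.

5 passes and 4 failures

Sequential conjugate updates are equivalent to a single update on the pooled data, so total successes = posterior α − prior α and total failures = posterior β − prior β.
Total across both batches: 29−14=15 passes, 25−10=15 failures.
Subtract the second batch: 15−10=5 passes and 15−11=4 failures.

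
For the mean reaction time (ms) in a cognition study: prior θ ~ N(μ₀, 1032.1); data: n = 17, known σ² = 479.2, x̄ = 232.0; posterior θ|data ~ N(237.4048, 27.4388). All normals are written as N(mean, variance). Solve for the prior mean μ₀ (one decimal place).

With known observation variance, the Normal–Normal posterior has precision τ_n = τ₀ + n/σ² and mean μ_n = (τ₀μ₀ + (n/σ²)x̄)/τ_n.
Here τ₀ = 1/1032.1 = 0.000969 and τ_data = 17/479.2 = 0.035476, so τ_n = 0.036445.
Rearranging for μ₀: μ₀ = (μ_n·τ_n − τ_data·x̄)/τ₀ = (237.4048·0.036445 − 0.035476·232.0) / 0.000969 = 0.421786/0.000969 ≈ 435.3.

μ₀ = 435.3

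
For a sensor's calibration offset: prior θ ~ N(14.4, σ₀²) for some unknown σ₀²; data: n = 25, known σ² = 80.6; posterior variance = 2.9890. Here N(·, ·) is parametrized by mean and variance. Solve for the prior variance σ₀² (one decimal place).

σ₀² = 41.0

For the Normal–Normal model with known σ², precisions add: τ_n = τ₀ + n/σ².
So 1/σ₀² = 1/2.9890 − 25/80.6 = 0.334560 − 0.310174 = 0.024386.
Hence σ₀² = 1/0.024386 ≈ 41.0.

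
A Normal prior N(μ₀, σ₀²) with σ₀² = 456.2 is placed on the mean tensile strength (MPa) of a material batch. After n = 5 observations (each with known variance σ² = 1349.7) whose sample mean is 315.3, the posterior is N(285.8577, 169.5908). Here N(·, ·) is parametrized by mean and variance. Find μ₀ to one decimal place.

μ₀ = 236.1

The posterior mean is a precision-weighted average: μ_n = (τ₀μ₀ + τ_data·x̄)/(τ₀+τ_data), with τ₀=1/σ₀² and τ_data=n/σ².
Here τ₀ = 1/456.2 = 0.002192 and τ_data = 5/1349.7 = 0.003705, so τ_n = 0.005897.
Rearranging for μ₀: μ₀ = (μ_n·τ_n − τ_data·x̄)/τ₀ = (285.8577·0.005897 − 0.003705·315.3) / 0.002192 = 0.517516/0.002192 ≈ 236.1.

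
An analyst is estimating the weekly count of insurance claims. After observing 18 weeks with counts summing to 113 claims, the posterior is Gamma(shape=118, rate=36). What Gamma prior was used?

Gamma–Poisson conjugacy: posterior shape = α + Σxᵢ, posterior rate = β + n.
So α = 118 − 113 = 5 and β = 36 − 18 = 18.

Gamma(shape=5, rate=18)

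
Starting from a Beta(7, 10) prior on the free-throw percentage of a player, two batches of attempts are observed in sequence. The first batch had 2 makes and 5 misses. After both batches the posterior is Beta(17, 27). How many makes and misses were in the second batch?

8 makes and 12 misses

Sequential conjugate updates are equivalent to a single update on the pooled data, so total successes = posterior α − prior α and total failures = posterior β − prior β.
Total across both batches: 17−7=10 makes, 27−10=17 misses.
Subtract the first batch: 10−2=8 makes and 17−5=12 misses.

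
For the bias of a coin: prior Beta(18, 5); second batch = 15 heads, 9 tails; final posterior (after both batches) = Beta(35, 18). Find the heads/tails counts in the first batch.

2 heads and 4 tails

Because Beta–binomial updating is additive in the counts, the combined data contributed (α_post−α_prior, β_post−β_prior) successes and failures.
Total across both batches: 35−18=17 heads, 18−5=13 tails.
Subtract the second batch: 17−15=2 heads and 13−9=4 tails.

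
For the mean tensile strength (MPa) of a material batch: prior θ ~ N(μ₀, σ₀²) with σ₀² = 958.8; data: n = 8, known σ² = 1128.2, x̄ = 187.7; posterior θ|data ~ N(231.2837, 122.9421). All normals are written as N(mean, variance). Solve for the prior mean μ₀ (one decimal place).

With known observation variance, the Normal–Normal posterior has precision τ_n = τ₀ + n/σ² and mean μ_n = (τ₀μ₀ + (n/σ²)x̄)/τ_n.
Here τ₀ = 1/958.8 = 0.001043 and τ_data = 8/1128.2 = 0.007091, so τ_n = 0.008134.
Rearranging for μ₀: μ₀ = (μ_n·τ_n − τ_data·x̄)/τ₀ = (231.2837·0.008134 − 0.007091·187.7) / 0.001043 = 0.550281/0.001043 ≈ 527.6.

μ₀ = 527.6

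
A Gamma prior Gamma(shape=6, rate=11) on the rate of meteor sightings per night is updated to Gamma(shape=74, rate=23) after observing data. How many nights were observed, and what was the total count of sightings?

n = 12 nights with total 68 sightings

Gamma–Poisson conjugacy: posterior shape = α + Σxᵢ, posterior rate = β + n.
Matching: Σxᵢ = 74 − 6 = 68 and n = 23 − 11 = 12.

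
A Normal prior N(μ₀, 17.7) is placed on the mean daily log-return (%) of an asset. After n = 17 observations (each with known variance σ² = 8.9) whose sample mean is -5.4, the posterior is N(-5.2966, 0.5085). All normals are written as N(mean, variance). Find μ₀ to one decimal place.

With known observation variance, the Normal–Normal posterior has precision τ_n = τ₀ + n/σ² and mean μ_n = (τ₀μ₀ + (n/σ²)x̄)/τ_n.
Here τ₀ = 1/17.7 = 0.056497 and τ_data = 17/8.9 = 1.910112, so τ_n = 1.966609.
Rearranging for μ₀: μ₀ = (μ_n·τ_n − τ_data·x̄)/τ₀ = (-5.2966·1.966609 − 1.910112·-5.4) / 0.056497 = -0.101736/0.056497 ≈ -1.8.

μ₀ = -1.8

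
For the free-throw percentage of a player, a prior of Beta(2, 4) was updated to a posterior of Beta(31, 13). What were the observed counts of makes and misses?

29 makes and 9 misses

Beta is conjugate to the binomial likelihood: posterior = Beta(a+s, b+f).
Match parameters: s=31−2=29, f=13−4=9.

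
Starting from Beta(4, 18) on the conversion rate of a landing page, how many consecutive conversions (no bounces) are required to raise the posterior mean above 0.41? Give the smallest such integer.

After k conversions and 0 bounces the posterior is Beta(4+k, 18), with mean (4+k)/(4+18+k).
Set (4+k)/(22+k) > 0.41 and solve: k > (0.41·22 − 4)/(1 − 0.41) = 8.508.
The smallest integer exceeding 8.508 is 9.

k = 9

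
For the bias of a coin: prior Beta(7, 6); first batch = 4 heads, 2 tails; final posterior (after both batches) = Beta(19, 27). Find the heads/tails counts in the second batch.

Because Beta–binomial updating is additive in the counts, the combined data contributed (α_post−α_prior, β_post−β_prior) successes and failures.
Total across both batches: 19−7=12 heads, 27−6=21 tails.
Subtract the first batch: 12−4=8 heads and 21−2=19 tails.

8 heads and 19 tails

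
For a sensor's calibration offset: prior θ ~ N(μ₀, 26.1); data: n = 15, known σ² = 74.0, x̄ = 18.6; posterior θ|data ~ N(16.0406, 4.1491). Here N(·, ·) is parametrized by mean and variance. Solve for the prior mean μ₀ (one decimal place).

The posterior mean is a precision-weighted average: μ_n = (τ₀μ₀ + τ_data·x̄)/(τ₀+τ_data), with τ₀=1/σ₀² and τ_data=n/σ².
Here τ₀ = 1/26.1 = 0.038314 and τ_data = 15/74.0 = 0.202703, so τ_n = 0.241017.
Rearranging for μ₀: μ₀ = (μ_n·τ_n − τ_data·x̄)/τ₀ = (16.0406·0.241017 − 0.202703·18.6) / 0.038314 = 0.095781/0.038314 ≈ 2.5.

μ₀ = 2.5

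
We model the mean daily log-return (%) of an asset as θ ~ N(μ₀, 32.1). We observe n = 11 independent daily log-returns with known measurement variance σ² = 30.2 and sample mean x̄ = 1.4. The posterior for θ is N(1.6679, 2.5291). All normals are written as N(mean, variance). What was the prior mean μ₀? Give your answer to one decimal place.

μ₀ = 4.8

With known observation variance, the Normal–Normal posterior has precision τ_n = τ₀ + n/σ² and mean μ_n = (τ₀μ₀ + (n/σ²)x̄)/τ_n.
Here τ₀ = 1/32.1 = 0.031153 and τ_data = 11/30.2 = 0.364238, so τ_n = 0.395391.
Rearranging for μ₀: μ₀ = (μ_n·τ_n − τ_data·x̄)/τ₀ = (1.6679·0.395391 − 0.364238·1.4) / 0.031153 = 0.149539/0.031153 ≈ 4.8.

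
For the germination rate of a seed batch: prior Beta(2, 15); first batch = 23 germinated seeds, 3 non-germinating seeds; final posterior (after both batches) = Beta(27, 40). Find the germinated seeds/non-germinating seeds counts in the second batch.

Because Beta–binomial updating is additive in the counts, the combined data contributed (α_post−α_prior, β_post−β_prior) successes and failures.
Total across both batches: 27−2=25 germinated seeds, 40−15=25 non-germinating seeds.
Subtract the first batch: 25−23=2 germinated seeds and 25−3=22 non-germinating seeds.

2 germinated seeds and 22 non-germinating seeds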